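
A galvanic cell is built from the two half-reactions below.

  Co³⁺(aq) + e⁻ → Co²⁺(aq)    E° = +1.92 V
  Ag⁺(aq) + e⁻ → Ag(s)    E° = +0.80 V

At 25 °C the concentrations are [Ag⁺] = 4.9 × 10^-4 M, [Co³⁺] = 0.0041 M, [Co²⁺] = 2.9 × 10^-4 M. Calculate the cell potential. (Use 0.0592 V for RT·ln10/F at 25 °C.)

1.38 V

The Co³⁺/Co²⁺ couple has the higher reduction potential and acts as the cathode, so E°_cell = +1.92 − (+0.80) = 1.12 V.
Balancing electrons gives n = 1; the reaction quotient is Q = [Ag⁺]·[Co²⁺]/[Co³⁺] = 3.47 × 10^-5.
At 25 °C, E = E° − (0.0592/n) log Q = 1.12 − (0.0592/1)(-4.460) = 1.120 + 0.264 = 1.384 V.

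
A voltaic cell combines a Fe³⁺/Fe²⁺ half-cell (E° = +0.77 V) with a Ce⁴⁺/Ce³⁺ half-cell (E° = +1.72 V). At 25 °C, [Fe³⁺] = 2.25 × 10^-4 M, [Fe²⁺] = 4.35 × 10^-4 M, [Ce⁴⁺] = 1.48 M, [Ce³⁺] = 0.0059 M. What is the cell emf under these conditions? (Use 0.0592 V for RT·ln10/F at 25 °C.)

The Ce⁴⁺/Ce³⁺ couple has the higher reduction potential and acts as the cathode, so E°_cell = +1.72 − (+0.77) = 0.95 V.
Balancing electrons gives n = 1; the reaction quotient is Q = [Fe³⁺]·[Ce³⁺]/([Fe²⁺]·[Ce⁴⁺]) = 0.00206.
At 25 °C, E = E° − (0.0592/n) log Q = 0.95 − (0.0592/1)(-2.686) = 0.950 + 0.159 = 1.109 V.

1.11 V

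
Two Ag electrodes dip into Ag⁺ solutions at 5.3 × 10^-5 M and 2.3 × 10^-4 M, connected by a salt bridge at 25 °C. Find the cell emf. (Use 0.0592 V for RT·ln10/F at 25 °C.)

Both half-cells are Ag⁺/Ag, so E°_cell = 0. The concentrated side is the cathode; the cell reaction moves Ag⁺ from high to low concentration with n = 1.
Q = [Ag⁺]_dilute/[Ag⁺]_conc = 5.3 × 10^-5/2.3 × 10^-4 = 0.230.
E = 0 − (0.0592/1) log Q = −(0.0592/1)(-0.637) = 0.0377 V.

0.038 V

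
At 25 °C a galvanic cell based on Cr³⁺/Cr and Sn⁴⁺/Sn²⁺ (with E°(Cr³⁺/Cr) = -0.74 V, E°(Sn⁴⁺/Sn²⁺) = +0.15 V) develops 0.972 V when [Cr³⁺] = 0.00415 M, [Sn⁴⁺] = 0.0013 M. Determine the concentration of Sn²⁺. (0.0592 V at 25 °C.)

8.5 × 10^-5 M

From the Nernst equation, log Q = n(E° − E)/0.0592 = 6(0.89 − 0.972)/0.0592 = -8.311, so Q = 4.89 × 10^-9.
With Q = [Cr³⁺]^2·[Sn²⁺]^3/[Sn⁴⁺]^3 and the known concentrations, [Sn²⁺]^3 in the numerator gives [Sn²⁺] = 8.5 × 10^-5 M.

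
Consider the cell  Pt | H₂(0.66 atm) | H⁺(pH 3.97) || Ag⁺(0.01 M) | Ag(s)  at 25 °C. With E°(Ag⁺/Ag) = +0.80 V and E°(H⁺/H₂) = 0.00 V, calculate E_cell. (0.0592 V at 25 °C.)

The Ag⁺/Ag couple is the cathode, so E°_cell = 0.80 V; n = 2.
[H⁺] = 10^(−3.97) = 1.1 × 10^-4 M, and Q = [H⁺]^2 / ([Ag⁺]^2·P(H₂)) = 1.74 × 10^-4.
E = E° − (0.0592/2) log Q = 0.80 − (0.0592/2)(-3.760) = 0.911 V.

0.91 V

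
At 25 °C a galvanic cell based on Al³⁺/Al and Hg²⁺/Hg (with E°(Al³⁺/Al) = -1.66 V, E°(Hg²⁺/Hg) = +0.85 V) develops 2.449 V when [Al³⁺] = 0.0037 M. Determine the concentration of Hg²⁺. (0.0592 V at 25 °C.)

From the Nernst equation, log Q = n(E° − E)/0.0592 = 6(2.51 − 2.449)/0.0592 = 6.182, so Q = 1.52 × 10^6.
With Q = [Al³⁺]^2/[Hg²⁺]^3 and the known concentrations, [Hg²⁺]^3 in the denominator gives [Hg²⁺] = 2.1 × 10^-4 M.

2.1 × 10^-4 M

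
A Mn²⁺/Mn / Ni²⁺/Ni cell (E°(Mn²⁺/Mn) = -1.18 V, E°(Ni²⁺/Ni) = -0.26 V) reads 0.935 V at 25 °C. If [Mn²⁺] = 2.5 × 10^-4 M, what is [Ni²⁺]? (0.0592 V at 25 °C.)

8 × 10^-4 M

From the Nernst equation, log Q = n(E° − E)/0.0592 = 2(0.92 − 0.935)/0.0592 = -0.507, so Q = 0.311.
With Q = [Mn²⁺]/[Ni²⁺] and the known concentrations, [Ni²⁺] in the denominator gives [Ni²⁺] = 8 × 10^-4 M.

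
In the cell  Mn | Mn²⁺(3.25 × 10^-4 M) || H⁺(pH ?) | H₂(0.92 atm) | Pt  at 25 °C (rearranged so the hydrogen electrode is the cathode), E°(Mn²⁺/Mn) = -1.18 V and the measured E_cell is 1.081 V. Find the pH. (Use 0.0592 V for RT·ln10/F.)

pH = 3.43

E°_cell = 1.18 V and n = 2.
log Q = n(E° − E)/0.0592 = 2×(1.18 − 1.081)/0.0592 = 3.345.
With Q = [Mn²⁺]·P(H₂) / [H⁺]^2, solving for [H⁺] gives log[H⁺] = -3.434, so pH = 3.43.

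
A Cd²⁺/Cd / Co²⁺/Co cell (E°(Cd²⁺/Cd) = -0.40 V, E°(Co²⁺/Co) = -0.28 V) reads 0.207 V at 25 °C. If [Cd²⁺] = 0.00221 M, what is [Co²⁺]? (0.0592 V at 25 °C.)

From the Nernst equation, log Q = n(E° − E)/0.0592 = 2(0.12 − 0.207)/0.0592 = -2.939, so Q = 0.00115.
With Q = [Cd²⁺]/[Co²⁺] and the known concentrations, [Co²⁺] in the denominator gives [Co²⁺] = 1.9 M.

1.9 M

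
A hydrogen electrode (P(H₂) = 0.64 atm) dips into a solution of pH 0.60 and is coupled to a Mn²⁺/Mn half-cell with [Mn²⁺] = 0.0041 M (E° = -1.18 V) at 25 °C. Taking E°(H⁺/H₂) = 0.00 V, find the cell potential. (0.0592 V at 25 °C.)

1.22 V

The hydrogen couple is the cathode, so E°_cell = 1.18 V; n = 2.
[H⁺] = 10^(−0.60) = 0.25 M, and Q = [Mn²⁺]·P(H₂) / [H⁺]^2 = 0.0416.
E = E° − (0.0592/2) log Q = 1.18 − (0.0592/2)(-1.381) = 1.221 V.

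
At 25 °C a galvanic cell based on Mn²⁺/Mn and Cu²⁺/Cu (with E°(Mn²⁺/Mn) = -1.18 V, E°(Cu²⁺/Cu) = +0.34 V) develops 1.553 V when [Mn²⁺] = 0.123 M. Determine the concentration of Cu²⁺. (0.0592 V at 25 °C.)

From the Nernst equation, log Q = n(E° − E)/0.0592 = 2(1.52 − 1.553)/0.0592 = -1.115, so Q = 0.0768.
With Q = [Mn²⁺]/[Cu²⁺] and the known concentrations, [Cu²⁺] in the denominator gives [Cu²⁺] = 1.6 M.

1.6 M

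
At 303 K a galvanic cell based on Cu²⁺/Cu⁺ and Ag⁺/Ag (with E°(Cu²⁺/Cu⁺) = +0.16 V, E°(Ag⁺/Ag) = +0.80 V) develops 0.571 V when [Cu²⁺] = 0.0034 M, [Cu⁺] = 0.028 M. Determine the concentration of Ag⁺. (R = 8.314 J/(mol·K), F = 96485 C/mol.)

0.0086 M

From the Nernst equation, ln Q = nF(E° − E)/RT = 1×96485×(0.64 − 0.571)/(8.314×303) = 2.643, so Q = 14.1.
With Q = [Cu²⁺]/([Cu⁺]·[Ag⁺]) and the known concentrations, [Ag⁺] in the denominator gives [Ag⁺] = 0.0086 M.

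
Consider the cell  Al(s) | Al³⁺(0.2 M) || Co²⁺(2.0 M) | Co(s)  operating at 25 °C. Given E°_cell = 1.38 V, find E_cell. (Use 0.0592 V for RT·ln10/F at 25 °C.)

1.40 V

Balancing electrons gives n = 6; the reaction quotient is Q = [Al³⁺]^2/[Co²⁺]^3 = 0.00500.
At 25 °C, E = E° − (0.0592/n) log Q = 1.38 − (0.0592/6)(-2.301) = 1.380 + 0.023 = 1.403 V.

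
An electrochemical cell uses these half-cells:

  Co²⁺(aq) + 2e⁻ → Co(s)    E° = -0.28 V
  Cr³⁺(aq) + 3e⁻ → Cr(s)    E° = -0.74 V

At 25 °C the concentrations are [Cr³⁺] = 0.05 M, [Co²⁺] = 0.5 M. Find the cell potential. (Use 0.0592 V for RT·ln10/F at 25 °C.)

The Co²⁺/Co couple has the higher reduction potential and acts as the cathode, so E°_cell = -0.28 − (-0.74) = 0.46 V.
Balancing electrons gives n = 6; the reaction quotient is Q = [Cr³⁺]^2/[Co²⁺]^3 = 0.0200.
At 25 °C, E = E° − (0.0592/n) log Q = 0.46 − (0.0592/6)(-1.699) = 0.460 + 0.017 = 0.477 V.

0.477 V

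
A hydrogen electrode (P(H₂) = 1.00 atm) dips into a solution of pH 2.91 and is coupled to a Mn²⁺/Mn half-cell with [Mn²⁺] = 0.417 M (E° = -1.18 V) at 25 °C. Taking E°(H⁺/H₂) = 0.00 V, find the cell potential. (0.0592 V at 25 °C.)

1.02 V

The hydrogen couple is the cathode, so E°_cell = 1.18 V; n = 2.
[H⁺] = 10^(−2.91) = 0.0012 M, and Q = [Mn²⁺]·P(H₂) / [H⁺]^2 = 2.76 × 10^5.
E = E° − (0.0592/2) log Q = 1.18 − (0.0592/2)(5.440) = 1.019 V.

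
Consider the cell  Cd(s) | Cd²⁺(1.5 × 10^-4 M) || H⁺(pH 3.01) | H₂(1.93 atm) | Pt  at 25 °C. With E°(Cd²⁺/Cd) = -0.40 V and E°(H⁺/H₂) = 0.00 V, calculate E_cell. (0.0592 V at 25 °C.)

0.33 V

The hydrogen couple is the cathode, so E°_cell = 0.40 V; n = 2.
[H⁺] = 10^(−3.01) = 9.8 × 10^-4 M, and Q = [Cd²⁺]·P(H₂) / [H⁺]^2 = 303.
E = E° − (0.0592/2) log Q = 0.40 − (0.0592/2)(2.482) = 0.327 V.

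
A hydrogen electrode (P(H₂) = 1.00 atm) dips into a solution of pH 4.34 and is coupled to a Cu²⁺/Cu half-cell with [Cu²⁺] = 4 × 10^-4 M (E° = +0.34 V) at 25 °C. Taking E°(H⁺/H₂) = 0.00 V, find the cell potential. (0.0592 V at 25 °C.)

0.50 V

The Cu²⁺/Cu couple is the cathode, so E°_cell = 0.34 V; n = 2.
[H⁺] = 10^(−4.34) = 4.6 × 10^-5 M, and Q = [H⁺]^2 / ([Cu²⁺]·P(H₂)) = 5.22 × 10^-6.
E = E° − (0.0592/2) log Q = 0.34 − (0.0592/2)(-5.282) = 0.496 V.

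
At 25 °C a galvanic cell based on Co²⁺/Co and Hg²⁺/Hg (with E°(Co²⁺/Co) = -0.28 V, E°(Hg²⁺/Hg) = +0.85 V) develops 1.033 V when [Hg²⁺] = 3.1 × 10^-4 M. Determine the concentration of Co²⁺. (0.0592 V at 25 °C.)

0.59 M

From the Nernst equation, log Q = n(E° − E)/0.0592 = 2(1.13 − 1.033)/0.0592 = 3.277, so Q = 1890.
With Q = [Co²⁺]/[Hg²⁺] and the known concentrations, [Co²⁺] in the numerator gives [Co²⁺] = 0.59 M.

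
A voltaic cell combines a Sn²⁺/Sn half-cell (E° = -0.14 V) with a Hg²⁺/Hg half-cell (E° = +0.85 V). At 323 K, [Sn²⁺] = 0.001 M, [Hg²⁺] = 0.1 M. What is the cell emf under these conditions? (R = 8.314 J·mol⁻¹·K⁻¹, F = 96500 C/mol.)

1.05 V

The Hg²⁺/Hg couple has the higher reduction potential and acts as the cathode, so E°_cell = +0.85 − (-0.14) = 0.99 V.
Balancing electrons gives n = 2; the reaction quotient is Q = [Sn²⁺]/[Hg²⁺] = 0.0100.
E = E° − (RT/nF) ln Q = 0.99 − (8.314×323)/(2×96500) × (-4.605) = 0.990 + 0.064 = 1.054 V.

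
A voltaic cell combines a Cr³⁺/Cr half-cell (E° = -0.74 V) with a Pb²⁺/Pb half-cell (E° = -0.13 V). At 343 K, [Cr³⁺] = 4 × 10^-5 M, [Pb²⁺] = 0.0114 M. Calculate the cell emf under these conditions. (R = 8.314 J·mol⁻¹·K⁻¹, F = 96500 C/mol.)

0.644 V

The Pb²⁺/Pb couple has the higher reduction potential and acts as the cathode, so E°_cell = -0.13 − (-0.74) = 0.61 V.
Balancing electrons gives n = 6; the reaction quotient is Q = [Cr³⁺]^2/[Pb²⁺]^3 = 0.00108.
E = E° − (RT/nF) ln Q = 0.61 − (8.314×343)/(6×96500) × (-6.831) = 0.610 + 0.034 = 0.644 V.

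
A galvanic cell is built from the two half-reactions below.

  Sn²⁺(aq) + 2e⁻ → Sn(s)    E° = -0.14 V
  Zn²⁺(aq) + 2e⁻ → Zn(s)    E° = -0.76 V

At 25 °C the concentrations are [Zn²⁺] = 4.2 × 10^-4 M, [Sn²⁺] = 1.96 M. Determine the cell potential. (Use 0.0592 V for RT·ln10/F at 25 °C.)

0.729 V

The Sn²⁺/Sn couple has the higher reduction potential and acts as the cathode, so E°_cell = -0.14 − (-0.76) = 0.62 V.
Balancing electrons gives n = 2; the reaction quotient is Q = [Zn²⁺]/[Sn²⁺] = 2.14 × 10^-4.
At 25 °C, E = E° − (0.0592/n) log Q = 0.62 − (0.0592/2)(-3.669) = 0.620 + 0.109 = 0.729 V.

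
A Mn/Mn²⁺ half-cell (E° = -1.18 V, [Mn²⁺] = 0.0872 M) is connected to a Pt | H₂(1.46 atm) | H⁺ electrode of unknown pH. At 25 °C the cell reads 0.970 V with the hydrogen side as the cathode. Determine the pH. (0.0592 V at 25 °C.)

pH = 3.99

E°_cell = 1.18 V and n = 2.
log Q = n(E° − E)/0.0592 = 2×(1.18 − 0.970)/0.0592 = 7.095.
With Q = [Mn²⁺]·P(H₂) / [H⁺]^2, solving for [H⁺] gives log[H⁺] = -3.995, so pH = 3.99.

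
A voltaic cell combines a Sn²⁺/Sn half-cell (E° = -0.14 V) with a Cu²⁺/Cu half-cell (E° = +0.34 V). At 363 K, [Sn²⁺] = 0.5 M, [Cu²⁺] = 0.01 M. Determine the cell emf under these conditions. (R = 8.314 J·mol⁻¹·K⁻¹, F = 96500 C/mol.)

0.419 V

The Cu²⁺/Cu couple has the higher reduction potential and acts as the cathode, so E°_cell = +0.34 − (-0.14) = 0.48 V.
Balancing electrons gives n = 2; the reaction quotient is Q = [Sn²⁺]/[Cu²⁺] = 50.0.
E = E° − (RT/nF) ln Q = 0.48 − (8.314×363)/(2×96500) × (3.912) = 0.480 − 0.061 = 0.419 V.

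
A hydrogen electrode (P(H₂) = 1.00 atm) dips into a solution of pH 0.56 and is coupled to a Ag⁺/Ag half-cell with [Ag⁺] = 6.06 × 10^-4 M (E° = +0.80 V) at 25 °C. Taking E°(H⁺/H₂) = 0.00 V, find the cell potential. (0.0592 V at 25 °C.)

0.64 V

The Ag⁺/Ag couple is the cathode, so E°_cell = 0.80 V; n = 2.
[H⁺] = 10^(−0.56) = 0.28 M, and Q = [H⁺]^2 / ([Ag⁺]^2·P(H₂)) = 2.07 × 10^5.
E = E° − (0.0592/2) log Q = 0.80 − (0.0592/2)(5.315) = 0.643 V.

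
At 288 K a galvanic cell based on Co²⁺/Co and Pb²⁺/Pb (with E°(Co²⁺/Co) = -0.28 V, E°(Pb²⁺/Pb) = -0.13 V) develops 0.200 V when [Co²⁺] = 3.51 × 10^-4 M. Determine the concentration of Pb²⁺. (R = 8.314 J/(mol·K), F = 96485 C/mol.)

From the Nernst equation, ln Q = nF(E° − E)/RT = 2×96485×(0.15 − 0.200)/(8.314×288) = -4.030, so Q = 0.0178.
With Q = [Co²⁺]/[Pb²⁺] and the known concentrations, [Pb²⁺] in the denominator gives [Pb²⁺] = 0.02 M.

0.02 M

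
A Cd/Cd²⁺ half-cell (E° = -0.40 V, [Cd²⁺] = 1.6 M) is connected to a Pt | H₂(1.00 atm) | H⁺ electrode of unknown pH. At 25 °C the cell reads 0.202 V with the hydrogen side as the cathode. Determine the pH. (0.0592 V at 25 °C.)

E°_cell = 0.40 V and n = 2.
log Q = n(E° − E)/0.0592 = 2×(0.40 − 0.202)/0.0592 = 6.689.
With Q = [Cd²⁺]·P(H₂) / [H⁺]^2, solving for [H⁺] gives log[H⁺] = -3.243, so pH = 3.24.

pH = 3.24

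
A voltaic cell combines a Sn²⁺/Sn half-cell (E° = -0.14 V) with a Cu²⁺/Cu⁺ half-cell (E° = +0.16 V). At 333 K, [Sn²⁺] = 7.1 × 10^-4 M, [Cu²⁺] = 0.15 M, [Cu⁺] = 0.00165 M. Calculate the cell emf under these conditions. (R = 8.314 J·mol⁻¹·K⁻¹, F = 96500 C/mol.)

The Cu²⁺/Cu⁺ couple has the higher reduction potential and acts as the cathode, so E°_cell = +0.16 − (-0.14) = 0.30 V.
Balancing electrons gives n = 2; the reaction quotient is Q = [Sn²⁺]·[Cu⁺]^2/[Cu²⁺]^2 = 8.59 × 10^-8.
E = E° − (RT/nF) ln Q = 0.30 − (8.314×333)/(2×96500) × (-16.270) = 0.300 + 0.233 = 0.533 V.

0.533 V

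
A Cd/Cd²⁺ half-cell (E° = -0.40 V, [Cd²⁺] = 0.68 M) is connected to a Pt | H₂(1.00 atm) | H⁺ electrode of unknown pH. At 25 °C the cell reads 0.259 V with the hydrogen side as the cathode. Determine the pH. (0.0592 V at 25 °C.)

E°_cell = 0.40 V and n = 2.
log Q = n(E° − E)/0.0592 = 2×(0.40 − 0.259)/0.0592 = 4.764.
With Q = [Cd²⁺]·P(H₂) / [H⁺]^2, solving for [H⁺] gives log[H⁺] = -2.466, so pH = 2.47.

pH = 2.47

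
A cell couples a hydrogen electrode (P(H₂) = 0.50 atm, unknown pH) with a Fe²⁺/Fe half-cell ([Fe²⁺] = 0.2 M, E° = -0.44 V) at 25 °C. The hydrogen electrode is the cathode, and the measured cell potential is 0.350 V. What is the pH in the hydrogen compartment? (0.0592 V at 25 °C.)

pH = 2.02

E°_cell = 0.44 V and n = 2.
log Q = n(E° − E)/0.0592 = 2×(0.44 − 0.350)/0.0592 = 3.041.
With Q = [Fe²⁺]·P(H₂) / [H⁺]^2, solving for [H⁺] gives log[H⁺] = -2.020, so pH = 2.02.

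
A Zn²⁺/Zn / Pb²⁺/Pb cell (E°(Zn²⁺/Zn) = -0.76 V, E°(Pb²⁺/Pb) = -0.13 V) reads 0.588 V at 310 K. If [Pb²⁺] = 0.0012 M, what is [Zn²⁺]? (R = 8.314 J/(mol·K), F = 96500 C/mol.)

From the Nernst equation, ln Q = nF(E° − E)/RT = 2×96500×(0.63 − 0.588)/(8.314×310) = 3.145, so Q = 23.2.
With Q = [Zn²⁺]/[Pb²⁺] and the known concentrations, [Zn²⁺] in the numerator gives [Zn²⁺] = 0.028 M.

0.028 M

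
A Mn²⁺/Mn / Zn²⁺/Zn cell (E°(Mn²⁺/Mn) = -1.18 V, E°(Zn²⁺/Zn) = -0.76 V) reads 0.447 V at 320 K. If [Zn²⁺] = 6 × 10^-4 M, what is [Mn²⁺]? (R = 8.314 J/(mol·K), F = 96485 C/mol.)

From the Nernst equation, ln Q = nF(E° − E)/RT = 2×96485×(0.42 − 0.447)/(8.314×320) = -1.958, so Q = 0.141.
With Q = [Mn²⁺]/[Zn²⁺] and the known concentrations, [Mn²⁺] in the numerator gives [Mn²⁺] = 8.5 × 10^-5 M.

8.5 × 10^-5 M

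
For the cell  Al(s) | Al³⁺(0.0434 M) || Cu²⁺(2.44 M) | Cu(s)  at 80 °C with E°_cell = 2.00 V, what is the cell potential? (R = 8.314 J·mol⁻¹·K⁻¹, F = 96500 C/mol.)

2.05 V

Balancing electrons gives n = 6; the reaction quotient is Q = [Al³⁺]^2/[Cu²⁺]^3 = 1.3 × 10^-4.
E = E° − (RT/nF) ln Q = 2.00 − (8.314×353)/(6×96500) × (-8.951) = 2.000 + 0.045 = 2.045 V.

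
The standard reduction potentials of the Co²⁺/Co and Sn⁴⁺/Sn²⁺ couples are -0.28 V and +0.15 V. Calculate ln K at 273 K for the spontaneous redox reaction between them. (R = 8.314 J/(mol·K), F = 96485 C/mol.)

E°_cell = +0.15 − (-0.28) = 0.43 V, with n = 2 electrons transferred.
At equilibrium E = 0, so the Nernst equation gives ln K = nFE°/RT = (2)(96485)(0.43)/((8.314)(273)) = 36.56.

ln K = 36.6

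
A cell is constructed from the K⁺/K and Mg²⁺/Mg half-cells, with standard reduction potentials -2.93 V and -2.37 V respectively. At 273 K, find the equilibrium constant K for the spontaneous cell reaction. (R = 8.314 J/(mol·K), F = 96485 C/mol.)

4.8 × 10^20

E°_cell = -2.37 − (-2.93) = 0.56 V, with n = 2 electrons transferred.
At equilibrium E = 0, so the Nernst equation gives ln K = nFE°/RT = (2)(96485)(0.56)/((8.314)(273)) = 47.61.
K = e^47.61 = 4.8 × 10^20.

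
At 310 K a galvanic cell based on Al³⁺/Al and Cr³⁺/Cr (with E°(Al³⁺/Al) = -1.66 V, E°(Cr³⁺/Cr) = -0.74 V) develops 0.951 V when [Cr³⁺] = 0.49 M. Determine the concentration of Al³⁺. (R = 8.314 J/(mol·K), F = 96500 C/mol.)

0.015 M

From the Nernst equation, ln Q = nF(E° − E)/RT = 3×96500×(0.92 − 0.951)/(8.314×310) = -3.482, so Q = 0.0307.
With Q = [Al³⁺]/[Cr³⁺] and the known concentrations, [Al³⁺] in the numerator gives [Al³⁺] = 0.015 M.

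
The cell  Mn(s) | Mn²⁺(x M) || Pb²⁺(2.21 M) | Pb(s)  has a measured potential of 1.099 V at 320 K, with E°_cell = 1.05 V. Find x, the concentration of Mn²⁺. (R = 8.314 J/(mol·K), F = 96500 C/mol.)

0.063 M

From the Nernst equation, ln Q = nF(E° − E)/RT = 2×96500×(1.05 − 1.099)/(8.314×320) = -3.555, so Q = 0.0286.
With Q = [Mn²⁺]/[Pb²⁺] and the known concentrations, [Mn²⁺] in the numerator gives [Mn²⁺] = 0.063 M.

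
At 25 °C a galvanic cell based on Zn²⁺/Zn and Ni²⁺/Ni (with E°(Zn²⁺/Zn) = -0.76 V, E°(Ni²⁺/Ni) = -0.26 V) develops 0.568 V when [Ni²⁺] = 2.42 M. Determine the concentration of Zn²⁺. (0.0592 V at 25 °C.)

From the Nernst equation, log Q = n(E° − E)/0.0592 = 2(0.50 − 0.568)/0.0592 = -2.297, so Q = 0.00504.
With Q = [Zn²⁺]/[Ni²⁺] and the known concentrations, [Zn²⁺] in the numerator gives [Zn²⁺] = 0.012 M.

0.012 M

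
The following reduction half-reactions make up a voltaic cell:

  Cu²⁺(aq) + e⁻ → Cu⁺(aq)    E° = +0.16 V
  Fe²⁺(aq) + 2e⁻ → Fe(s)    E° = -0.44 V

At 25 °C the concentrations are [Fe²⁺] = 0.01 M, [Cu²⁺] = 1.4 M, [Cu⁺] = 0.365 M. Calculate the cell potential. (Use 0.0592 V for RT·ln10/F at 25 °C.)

The Cu²⁺/Cu⁺ couple has the higher reduction potential and acts as the cathode, so E°_cell = +0.16 − (-0.44) = 0.60 V.
Balancing electrons gives n = 2; the reaction quotient is Q = [Fe²⁺]·[Cu⁺]^2/[Cu²⁺]^2 = 6.8 × 10^-4.
At 25 °C, E = E° − (0.0592/n) log Q = 0.60 − (0.0592/2)(-3.168) = 0.600 + 0.094 = 0.694 V.

0.694 V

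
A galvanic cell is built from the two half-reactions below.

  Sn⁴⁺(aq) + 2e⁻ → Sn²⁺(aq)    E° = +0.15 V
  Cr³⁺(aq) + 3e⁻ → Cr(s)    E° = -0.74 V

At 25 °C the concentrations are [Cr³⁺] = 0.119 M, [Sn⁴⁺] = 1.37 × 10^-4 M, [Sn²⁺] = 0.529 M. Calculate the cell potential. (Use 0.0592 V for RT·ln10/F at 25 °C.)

0.802 V

The Sn⁴⁺/Sn²⁺ couple has the higher reduction potential and acts as the cathode, so E°_cell = +0.15 − (-0.74) = 0.89 V.
Balancing electrons gives n = 6; the reaction quotient is Q = [Cr³⁺]^2·[Sn²⁺]^3/[Sn⁴⁺]^3 = 8.15 × 10^8.
At 25 °C, E = E° − (0.0592/n) log Q = 0.89 − (0.0592/6)(8.911) = 0.890 − 0.088 = 0.802 V.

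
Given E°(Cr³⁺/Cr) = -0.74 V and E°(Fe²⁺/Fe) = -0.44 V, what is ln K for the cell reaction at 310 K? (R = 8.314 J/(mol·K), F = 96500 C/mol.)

E°_cell = -0.44 − (-0.74) = 0.30 V, with n = 6 electrons transferred.
At equilibrium E = 0, so the Nernst equation gives ln K = nFE°/RT = (6)(96500)(0.30)/((8.314)(310)) = 67.40.

ln K = 67.4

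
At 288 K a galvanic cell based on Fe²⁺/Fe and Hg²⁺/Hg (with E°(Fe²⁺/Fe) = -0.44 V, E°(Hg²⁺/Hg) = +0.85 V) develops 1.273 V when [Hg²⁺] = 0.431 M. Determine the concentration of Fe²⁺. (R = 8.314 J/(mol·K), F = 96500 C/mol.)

1.7 M

From the Nernst equation, ln Q = nF(E° − E)/RT = 2×96500×(1.29 − 1.273)/(8.314×288) = 1.370, so Q = 3.94.
With Q = [Fe²⁺]/[Hg²⁺] and the known concentrations, [Fe²⁺] in the numerator gives [Fe²⁺] = 1.7 M.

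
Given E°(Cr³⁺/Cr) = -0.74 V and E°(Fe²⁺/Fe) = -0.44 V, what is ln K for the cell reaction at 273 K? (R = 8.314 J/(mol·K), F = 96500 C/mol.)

E°_cell = -0.44 − (-0.74) = 0.30 V, with n = 6 electrons transferred.
At equilibrium E = 0, so the Nernst equation gives ln K = nFE°/RT = (6)(96500)(0.30)/((8.314)(273)) = 76.53.

ln K = 76.5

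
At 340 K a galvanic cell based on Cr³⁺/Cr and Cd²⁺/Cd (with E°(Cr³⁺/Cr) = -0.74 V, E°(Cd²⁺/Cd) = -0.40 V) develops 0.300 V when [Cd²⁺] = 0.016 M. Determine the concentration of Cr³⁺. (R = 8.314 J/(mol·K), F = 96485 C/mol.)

0.12 M

From the Nernst equation, ln Q = nF(E° − E)/RT = 6×96485×(0.34 − 0.300)/(8.314×340) = 8.192, so Q = 3610.
With Q = [Cr³⁺]^2/[Cd²⁺]^3 and the known concentrations, [Cr³⁺]^2 in the numerator gives [Cr³⁺] = 0.12 M.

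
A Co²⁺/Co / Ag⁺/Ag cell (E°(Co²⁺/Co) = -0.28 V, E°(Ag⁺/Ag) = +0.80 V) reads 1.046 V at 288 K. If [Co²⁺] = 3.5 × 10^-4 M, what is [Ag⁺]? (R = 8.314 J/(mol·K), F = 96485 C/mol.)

0.0048 M

From the Nernst equation, ln Q = nF(E° − E)/RT = 2×96485×(1.08 − 1.046)/(8.314×288) = 2.740, so Q = 15.5.
With Q = [Co²⁺]/[Ag⁺]^2 and the known concentrations, [Ag⁺]^2 in the denominator gives [Ag⁺] = 0.0048 M.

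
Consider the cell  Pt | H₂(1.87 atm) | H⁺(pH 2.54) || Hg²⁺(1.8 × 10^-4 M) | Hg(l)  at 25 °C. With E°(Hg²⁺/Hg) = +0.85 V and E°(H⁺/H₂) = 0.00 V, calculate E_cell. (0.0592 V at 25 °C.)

0.90 V

The Hg²⁺/Hg couple is the cathode, so E°_cell = 0.85 V; n = 2.
[H⁺] = 10^(−2.54) = 0.0029 M, and Q = [H⁺]^2 / ([Hg²⁺]·P(H₂)) = 0.0247.
E = E° − (0.0592/2) log Q = 0.85 − (0.0592/2)(-1.607) = 0.898 V.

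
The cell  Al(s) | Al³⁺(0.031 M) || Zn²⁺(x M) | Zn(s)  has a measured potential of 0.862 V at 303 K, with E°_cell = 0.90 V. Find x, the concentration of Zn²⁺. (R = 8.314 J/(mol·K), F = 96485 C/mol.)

From the Nernst equation, ln Q = nF(E° − E)/RT = 6×96485×(0.90 − 0.862)/(8.314×303) = 8.733, so Q = 6200.
With Q = [Al³⁺]^2/[Zn²⁺]^3 and the known concentrations, [Zn²⁺]^3 in the denominator gives [Zn²⁺] = 0.0054 M.

0.0054 M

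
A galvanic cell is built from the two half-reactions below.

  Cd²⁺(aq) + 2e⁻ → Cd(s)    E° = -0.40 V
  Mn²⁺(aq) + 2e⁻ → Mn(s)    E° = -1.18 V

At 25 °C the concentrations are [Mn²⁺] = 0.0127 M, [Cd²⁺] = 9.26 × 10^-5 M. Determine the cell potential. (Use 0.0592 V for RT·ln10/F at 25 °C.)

0.717 V

The Cd²⁺/Cd couple has the higher reduction potential and acts as the cathode, so E°_cell = -0.40 − (-1.18) = 0.78 V.
Balancing electrons gives n = 2; the reaction quotient is Q = [Mn²⁺]/[Cd²⁺] = 137.
At 25 °C, E = E° − (0.0592/n) log Q = 0.78 − (0.0592/2)(2.137) = 0.780 − 0.063 = 0.717 V.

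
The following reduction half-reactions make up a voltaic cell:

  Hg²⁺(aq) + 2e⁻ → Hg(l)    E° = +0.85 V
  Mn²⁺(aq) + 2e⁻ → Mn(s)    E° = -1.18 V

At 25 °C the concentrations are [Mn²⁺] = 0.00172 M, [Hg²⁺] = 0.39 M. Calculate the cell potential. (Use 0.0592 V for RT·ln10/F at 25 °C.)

The Hg²⁺/Hg couple has the higher reduction potential and acts as the cathode, so E°_cell = +0.85 − (-1.18) = 2.03 V.
Balancing electrons gives n = 2; the reaction quotient is Q = [Mn²⁺]/[Hg²⁺] = 0.00441.
At 25 °C, E = E° − (0.0592/n) log Q = 2.03 − (0.0592/2)(-2.356) = 2.030 + 0.070 = 2.100 V.

2.10 V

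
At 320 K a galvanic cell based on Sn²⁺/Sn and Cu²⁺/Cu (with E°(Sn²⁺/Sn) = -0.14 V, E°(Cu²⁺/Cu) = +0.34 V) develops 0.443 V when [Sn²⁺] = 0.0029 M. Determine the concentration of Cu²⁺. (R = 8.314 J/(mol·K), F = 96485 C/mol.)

From the Nernst equation, ln Q = nF(E° − E)/RT = 2×96485×(0.48 − 0.443)/(8.314×320) = 2.684, so Q = 14.6.
With Q = [Sn²⁺]/[Cu²⁺] and the known concentrations, [Cu²⁺] in the denominator gives [Cu²⁺] = 2 × 10^-4 M.

2 × 10^-4 M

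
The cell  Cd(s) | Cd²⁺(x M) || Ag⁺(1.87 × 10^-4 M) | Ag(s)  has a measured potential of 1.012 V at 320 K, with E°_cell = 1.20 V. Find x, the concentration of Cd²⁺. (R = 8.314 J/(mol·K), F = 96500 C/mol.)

From the Nernst equation, ln Q = nF(E° − E)/RT = 2×96500×(1.20 − 1.012)/(8.314×320) = 13.638, so Q = 8.37 × 10^5.
With Q = [Cd²⁺]/[Ag⁺]^2 and the known concentrations, [Cd²⁺] in the numerator gives [Cd²⁺] = 0.029 M.

0.029 M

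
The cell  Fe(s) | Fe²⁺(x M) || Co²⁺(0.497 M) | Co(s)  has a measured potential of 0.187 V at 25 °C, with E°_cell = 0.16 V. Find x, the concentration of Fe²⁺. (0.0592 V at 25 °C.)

From the Nernst equation, log Q = n(E° − E)/0.0592 = 2(0.16 − 0.187)/0.0592 = -0.912, so Q = 0.122.
With Q = [Fe²⁺]/[Co²⁺] and the known concentrations, [Fe²⁺] in the numerator gives [Fe²⁺] = 0.061 M.

0.061 M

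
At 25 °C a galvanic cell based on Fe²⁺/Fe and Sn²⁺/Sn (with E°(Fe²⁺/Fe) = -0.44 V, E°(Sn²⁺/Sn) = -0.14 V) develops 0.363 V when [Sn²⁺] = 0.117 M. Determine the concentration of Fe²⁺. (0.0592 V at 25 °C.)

From the Nernst equation, log Q = n(E° − E)/0.0592 = 2(0.30 − 0.363)/0.0592 = -2.128, so Q = 0.00744.
With Q = [Fe²⁺]/[Sn²⁺] and the known concentrations, [Fe²⁺] in the numerator gives [Fe²⁺] = 8.7 × 10^-4 M.

8.7 × 10^-4 M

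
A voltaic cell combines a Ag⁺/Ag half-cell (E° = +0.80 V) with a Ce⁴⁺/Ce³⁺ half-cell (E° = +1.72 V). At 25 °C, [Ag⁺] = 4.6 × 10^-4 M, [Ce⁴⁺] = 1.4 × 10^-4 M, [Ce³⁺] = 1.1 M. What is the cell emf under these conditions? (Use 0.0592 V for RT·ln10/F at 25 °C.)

The Ce⁴⁺/Ce³⁺ couple has the higher reduction potential and acts as the cathode, so E°_cell = +1.72 − (+0.80) = 0.92 V.
Balancing electrons gives n = 1; the reaction quotient is Q = [Ag⁺]·[Ce³⁺]/[Ce⁴⁺] = 3.61.
At 25 °C, E = E° − (0.0592/n) log Q = 0.92 − (0.0592/1)(0.558) = 0.920 − 0.033 = 0.887 V.

0.887 V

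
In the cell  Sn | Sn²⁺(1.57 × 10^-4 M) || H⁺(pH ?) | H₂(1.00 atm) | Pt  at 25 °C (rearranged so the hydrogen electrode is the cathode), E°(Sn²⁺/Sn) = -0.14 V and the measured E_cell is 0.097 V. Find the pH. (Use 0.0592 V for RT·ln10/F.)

pH = 2.63

E°_cell = 0.14 V and n = 2.
log Q = n(E° − E)/0.0592 = 2×(0.14 − 0.097)/0.0592 = 1.453.
With Q = [Sn²⁺]·P(H₂) / [H⁺]^2, solving for [H⁺] gives log[H⁺] = -2.628, so pH = 2.63.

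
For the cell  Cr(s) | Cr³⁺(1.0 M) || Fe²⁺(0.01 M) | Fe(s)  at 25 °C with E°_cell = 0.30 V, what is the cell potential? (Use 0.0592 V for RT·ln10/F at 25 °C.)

Balancing electrons gives n = 6; the reaction quotient is Q = [Cr³⁺]^2/[Fe²⁺]^3 = 1 × 10^6.
At 25 °C, E = E° − (0.0592/n) log Q = 0.30 − (0.0592/6)(6.000) = 0.300 − 0.059 = 0.241 V.

0.241 V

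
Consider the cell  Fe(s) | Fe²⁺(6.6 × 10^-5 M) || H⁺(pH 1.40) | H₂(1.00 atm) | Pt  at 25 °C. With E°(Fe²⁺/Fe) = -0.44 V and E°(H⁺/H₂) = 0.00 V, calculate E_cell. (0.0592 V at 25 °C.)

0.48 V

The hydrogen couple is the cathode, so E°_cell = 0.44 V; n = 2.
[H⁺] = 10^(−1.40) = 0.040 M, and Q = [Fe²⁺]·P(H₂) / [H⁺]^2 = 0.0416.
E = E° − (0.0592/2) log Q = 0.44 − (0.0592/2)(-1.380) = 0.481 V.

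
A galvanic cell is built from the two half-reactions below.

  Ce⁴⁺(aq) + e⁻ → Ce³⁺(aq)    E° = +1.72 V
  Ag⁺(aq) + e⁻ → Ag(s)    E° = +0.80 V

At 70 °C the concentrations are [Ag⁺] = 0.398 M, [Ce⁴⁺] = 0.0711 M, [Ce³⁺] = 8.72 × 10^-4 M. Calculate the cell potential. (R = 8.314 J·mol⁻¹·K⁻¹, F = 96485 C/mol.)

The Ce⁴⁺/Ce³⁺ couple has the higher reduction potential and acts as the cathode, so E°_cell = +1.72 − (+0.80) = 0.92 V.
Balancing electrons gives n = 1; the reaction quotient is Q = [Ag⁺]·[Ce³⁺]/[Ce⁴⁺] = 0.00488.
E = E° − (RT/nF) ln Q = 0.92 − (8.314×343)/(1×96485) × (-5.322) = 0.920 + 0.157 = 1.077 V.

1.08 V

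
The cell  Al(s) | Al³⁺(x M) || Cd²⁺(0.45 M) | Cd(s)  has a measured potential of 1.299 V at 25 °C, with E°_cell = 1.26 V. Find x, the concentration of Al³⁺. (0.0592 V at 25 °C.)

From the Nernst equation, log Q = n(E° − E)/0.0592 = 6(1.26 − 1.299)/0.0592 = -3.953, so Q = 1.12 × 10^-4.
With Q = [Al³⁺]^2/[Cd²⁺]^3 and the known concentrations, [Al³⁺]^2 in the numerator gives [Al³⁺] = 0.0032 M.

0.0032 M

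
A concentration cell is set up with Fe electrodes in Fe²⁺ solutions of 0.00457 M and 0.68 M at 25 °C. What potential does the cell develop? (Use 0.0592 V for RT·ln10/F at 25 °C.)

Both half-cells are Fe²⁺/Fe, so E°_cell = 0. The concentrated side is the cathode; the cell reaction moves Fe²⁺ from high to low concentration with n = 2.
Q = [Fe²⁺]_dilute/[Fe²⁺]_conc = 0.00457/0.68 = 0.00672.
E = 0 − (0.0592/2) log Q = −(0.0592/2)(-2.173) = 0.0643 V.

0.064 V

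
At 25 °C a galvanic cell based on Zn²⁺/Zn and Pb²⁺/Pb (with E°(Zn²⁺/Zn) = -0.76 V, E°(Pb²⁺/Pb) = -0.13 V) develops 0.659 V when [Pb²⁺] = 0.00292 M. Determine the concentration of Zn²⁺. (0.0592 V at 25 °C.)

3.1 × 10^-4 M

From the Nernst equation, log Q = n(E° − E)/0.0592 = 2(0.63 − 0.659)/0.0592 = -0.980, so Q = 0.105.
With Q = [Zn²⁺]/[Pb²⁺] and the known concentrations, [Zn²⁺] in the numerator gives [Zn²⁺] = 3.1 × 10^-4 M.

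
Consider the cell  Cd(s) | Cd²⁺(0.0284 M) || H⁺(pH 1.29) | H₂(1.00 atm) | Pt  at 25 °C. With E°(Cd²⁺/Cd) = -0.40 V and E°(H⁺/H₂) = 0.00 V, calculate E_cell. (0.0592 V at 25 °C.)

0.37 V

The hydrogen couple is the cathode, so E°_cell = 0.40 V; n = 2.
[H⁺] = 10^(−1.29) = 0.051 M, and Q = [Cd²⁺]·P(H₂) / [H⁺]^2 = 10.8.
E = E° − (0.0592/2) log Q = 0.40 − (0.0592/2)(1.033) = 0.369 V.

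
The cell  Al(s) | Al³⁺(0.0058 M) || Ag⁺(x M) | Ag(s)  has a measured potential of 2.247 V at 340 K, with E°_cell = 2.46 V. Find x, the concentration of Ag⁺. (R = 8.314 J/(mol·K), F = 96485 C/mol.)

1.3 × 10^-4 M

From the Nernst equation, ln Q = nF(E° − E)/RT = 3×96485×(2.46 − 2.247)/(8.314×340) = 21.811, so Q = 2.97 × 10^9.
With Q = [Al³⁺]/[Ag⁺]^3 and the known concentrations, [Ag⁺]^3 in the denominator gives [Ag⁺] = 1.3 × 10^-4 M.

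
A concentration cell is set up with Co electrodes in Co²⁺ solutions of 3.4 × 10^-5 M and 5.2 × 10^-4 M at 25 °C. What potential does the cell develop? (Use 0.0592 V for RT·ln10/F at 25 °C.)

0.035 V

Both half-cells are Co²⁺/Co, so E°_cell = 0. The concentrated side is the cathode; the cell reaction moves Co²⁺ from high to low concentration with n = 2.
Q = [Co²⁺]_dilute/[Co²⁺]_conc = 3.4 × 10^-5/5.2 × 10^-4 = 0.0654.
E = 0 − (0.0592/2) log Q = −(0.0592/2)(-1.185) = 0.0351 V.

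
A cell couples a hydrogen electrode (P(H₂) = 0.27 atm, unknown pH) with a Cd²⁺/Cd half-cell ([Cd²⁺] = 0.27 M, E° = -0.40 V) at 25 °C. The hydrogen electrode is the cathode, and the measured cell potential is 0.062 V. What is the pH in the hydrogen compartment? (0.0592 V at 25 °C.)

pH = 6.28

E°_cell = 0.40 V and n = 2.
log Q = n(E° − E)/0.0592 = 2×(0.40 − 0.062)/0.0592 = 11.419.
With Q = [Cd²⁺]·P(H₂) / [H⁺]^2, solving for [H⁺] gives log[H⁺] = -6.278, so pH = 6.28.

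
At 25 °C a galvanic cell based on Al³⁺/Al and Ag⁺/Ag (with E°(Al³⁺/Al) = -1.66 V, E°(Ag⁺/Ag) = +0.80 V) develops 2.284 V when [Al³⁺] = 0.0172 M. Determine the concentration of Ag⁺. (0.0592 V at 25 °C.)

2.7 × 10^-4 M

From the Nernst equation, log Q = n(E° − E)/0.0592 = 3(2.46 − 2.284)/0.0592 = 8.919, so Q = 8.3 × 10^8.
With Q = [Al³⁺]/[Ag⁺]^3 and the known concentrations, [Ag⁺]^3 in the denominator gives [Ag⁺] = 2.7 × 10^-4 M.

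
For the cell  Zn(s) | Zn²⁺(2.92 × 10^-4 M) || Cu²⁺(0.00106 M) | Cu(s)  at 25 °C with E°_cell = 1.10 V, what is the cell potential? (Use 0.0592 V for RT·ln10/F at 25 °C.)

Balancing electrons gives n = 2; the reaction quotient is Q = [Zn²⁺]/[Cu²⁺] = 0.275.
At 25 °C, E = E° − (0.0592/n) log Q = 1.10 − (0.0592/2)(-0.560) = 1.100 + 0.017 = 1.117 V.

1.12 V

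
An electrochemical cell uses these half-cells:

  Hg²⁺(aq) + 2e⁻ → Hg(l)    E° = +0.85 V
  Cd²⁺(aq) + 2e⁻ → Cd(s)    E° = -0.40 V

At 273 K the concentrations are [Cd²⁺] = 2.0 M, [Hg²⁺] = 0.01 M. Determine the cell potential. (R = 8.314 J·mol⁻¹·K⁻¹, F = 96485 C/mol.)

The Hg²⁺/Hg couple has the higher reduction potential and acts as the cathode, so E°_cell = +0.85 − (-0.40) = 1.25 V.
Balancing electrons gives n = 2; the reaction quotient is Q = [Cd²⁺]/[Hg²⁺] = 200.
E = E° − (RT/nF) ln Q = 1.25 − (8.314×273)/(2×96485) × (5.298) = 1.250 − 0.062 = 1.188 V.

1.19 V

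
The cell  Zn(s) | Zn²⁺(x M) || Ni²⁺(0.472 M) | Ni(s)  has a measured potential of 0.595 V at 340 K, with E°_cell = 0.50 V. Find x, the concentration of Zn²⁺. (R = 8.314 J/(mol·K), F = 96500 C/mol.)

From the Nernst equation, ln Q = nF(E° − E)/RT = 2×96500×(0.50 − 0.595)/(8.314×340) = -6.486, so Q = 0.00152.
With Q = [Zn²⁺]/[Ni²⁺] and the known concentrations, [Zn²⁺] in the numerator gives [Zn²⁺] = 7.2 × 10^-4 M.

7.2 × 10^-4 M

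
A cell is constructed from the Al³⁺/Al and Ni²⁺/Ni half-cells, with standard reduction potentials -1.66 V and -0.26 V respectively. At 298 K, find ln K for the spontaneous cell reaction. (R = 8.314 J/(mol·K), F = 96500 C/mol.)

ln K = 327.2

E°_cell = -0.26 − (-1.66) = 1.40 V, with n = 6 electrons transferred.
At equilibrium E = 0, so the Nernst equation gives ln K = nFE°/RT = (6)(96500)(1.40)/((8.314)(298)) = 327.18.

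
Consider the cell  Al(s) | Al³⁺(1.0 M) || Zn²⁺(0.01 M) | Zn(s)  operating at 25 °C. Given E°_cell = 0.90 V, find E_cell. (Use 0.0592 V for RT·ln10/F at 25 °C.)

Balancing electrons gives n = 6; the reaction quotient is Q = [Al³⁺]^2/[Zn²⁺]^3 = 1 × 10^6.
At 25 °C, E = E° − (0.0592/n) log Q = 0.90 − (0.0592/6)(6.000) = 0.900 − 0.059 = 0.841 V.

0.841 V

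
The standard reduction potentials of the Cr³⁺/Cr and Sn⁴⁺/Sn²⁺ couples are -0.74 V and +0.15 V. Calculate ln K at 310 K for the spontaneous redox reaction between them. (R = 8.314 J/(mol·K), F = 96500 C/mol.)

E°_cell = +0.15 − (-0.74) = 0.89 V, with n = 6 electrons transferred.
At equilibrium E = 0, so the Nernst equation gives ln K = nFE°/RT = (6)(96500)(0.89)/((8.314)(310)) = 199.94.

ln K = 199.9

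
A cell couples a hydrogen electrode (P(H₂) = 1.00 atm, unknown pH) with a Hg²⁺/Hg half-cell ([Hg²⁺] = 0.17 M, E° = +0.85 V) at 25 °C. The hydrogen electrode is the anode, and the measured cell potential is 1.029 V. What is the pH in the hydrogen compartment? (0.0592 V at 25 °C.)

pH = 3.41

E°_cell = 0.85 V and n = 2.
log Q = n(E° − E)/0.0592 = 2×(0.85 − 1.029)/0.0592 = -6.047.
With Q = [H⁺]^2 / ([Hg²⁺]·P(H₂)), solving for [H⁺] gives log[H⁺] = -3.408, so pH = 3.41.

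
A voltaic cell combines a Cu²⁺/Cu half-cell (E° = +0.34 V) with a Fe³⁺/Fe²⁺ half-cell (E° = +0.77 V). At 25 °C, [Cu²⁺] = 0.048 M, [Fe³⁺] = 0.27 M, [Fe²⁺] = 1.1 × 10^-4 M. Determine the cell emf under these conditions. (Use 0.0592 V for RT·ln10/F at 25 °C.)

The Fe³⁺/Fe²⁺ couple has the higher reduction potential and acts as the cathode, so E°_cell = +0.77 − (+0.34) = 0.43 V.
Balancing electrons gives n = 2; the reaction quotient is Q = [Cu²⁺]·[Fe²⁺]^2/[Fe³⁺]^2 = 7.97 × 10^-9.
At 25 °C, E = E° − (0.0592/n) log Q = 0.43 − (0.0592/2)(-8.099) = 0.430 + 0.240 = 0.670 V.

0.670 V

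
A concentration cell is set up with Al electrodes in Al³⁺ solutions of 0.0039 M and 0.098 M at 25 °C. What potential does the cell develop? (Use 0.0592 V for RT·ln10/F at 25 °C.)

Both half-cells are Al³⁺/Al, so E°_cell = 0. The concentrated side is the cathode; the cell reaction moves Al³⁺ from high to low concentration with n = 3.
Q = [Al³⁺]_dilute/[Al³⁺]_conc = 0.0039/0.098 = 0.0398.
E = 0 − (0.0592/3) log Q = −(0.0592/3)(-1.400) = 0.0276 V.

0.028 V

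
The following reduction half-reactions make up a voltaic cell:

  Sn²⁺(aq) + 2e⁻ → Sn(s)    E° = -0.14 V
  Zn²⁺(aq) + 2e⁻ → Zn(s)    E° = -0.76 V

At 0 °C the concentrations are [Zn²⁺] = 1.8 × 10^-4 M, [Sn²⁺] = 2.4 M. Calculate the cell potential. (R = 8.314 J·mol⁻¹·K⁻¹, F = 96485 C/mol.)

0.732 V

The Sn²⁺/Sn couple has the higher reduction potential and acts as the cathode, so E°_cell = -0.14 − (-0.76) = 0.62 V.
Balancing electrons gives n = 2; the reaction quotient is Q = [Zn²⁺]/[Sn²⁺] = 7.5 × 10^-5.
E = E° − (RT/nF) ln Q = 0.62 − (8.314×273)/(2×96485) × (-9.498) = 0.620 + 0.112 = 0.732 V.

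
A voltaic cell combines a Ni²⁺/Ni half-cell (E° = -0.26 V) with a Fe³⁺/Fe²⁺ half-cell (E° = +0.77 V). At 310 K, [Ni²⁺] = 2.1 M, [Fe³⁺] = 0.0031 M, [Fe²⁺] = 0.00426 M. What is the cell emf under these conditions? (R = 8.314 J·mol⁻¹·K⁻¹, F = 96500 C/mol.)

The Fe³⁺/Fe²⁺ couple has the higher reduction potential and acts as the cathode, so E°_cell = +0.77 − (-0.26) = 1.03 V.
Balancing electrons gives n = 2; the reaction quotient is Q = [Ni²⁺]·[Fe²⁺]^2/[Fe³⁺]^2 = 3.97.
E = E° − (RT/nF) ln Q = 1.03 − (8.314×310)/(2×96500) × (1.378) = 1.030 − 0.018 = 1.012 V.

1.01 V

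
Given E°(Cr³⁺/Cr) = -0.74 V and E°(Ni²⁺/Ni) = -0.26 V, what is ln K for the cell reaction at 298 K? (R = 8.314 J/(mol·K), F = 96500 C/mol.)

E°_cell = -0.26 − (-0.74) = 0.48 V, with n = 6 electrons transferred.
At equilibrium E = 0, so the Nernst equation gives ln K = nFE°/RT = (6)(96500)(0.48)/((8.314)(298)) = 112.17.

ln K = 112.2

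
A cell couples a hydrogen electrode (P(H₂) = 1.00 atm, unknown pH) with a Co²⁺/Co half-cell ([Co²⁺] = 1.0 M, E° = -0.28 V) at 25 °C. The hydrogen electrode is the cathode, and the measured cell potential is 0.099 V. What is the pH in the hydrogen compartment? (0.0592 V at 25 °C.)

E°_cell = 0.28 V and n = 2.
log Q = n(E° − E)/0.0592 = 2×(0.28 − 0.099)/0.0592 = 6.115.
With Q = [Co²⁺]·P(H₂) / [H⁺]^2, solving for [H⁺] gives log[H⁺] = -3.057, so pH = 3.06.

pH = 3.06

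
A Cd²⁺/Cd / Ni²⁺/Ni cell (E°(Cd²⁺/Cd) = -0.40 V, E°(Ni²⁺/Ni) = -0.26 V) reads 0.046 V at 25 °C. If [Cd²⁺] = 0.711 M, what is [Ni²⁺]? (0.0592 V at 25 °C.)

4.7 × 10^-4 M

From the Nernst equation, log Q = n(E° − E)/0.0592 = 2(0.14 − 0.046)/0.0592 = 3.176, so Q = 1500.
With Q = [Cd²⁺]/[Ni²⁺] and the known concentrations, [Ni²⁺] in the denominator gives [Ni²⁺] = 4.7 × 10^-4 M.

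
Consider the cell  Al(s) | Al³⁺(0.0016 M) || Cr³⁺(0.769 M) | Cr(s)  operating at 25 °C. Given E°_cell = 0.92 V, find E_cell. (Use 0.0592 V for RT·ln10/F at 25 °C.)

0.973 V

Balancing electrons gives n = 3; the reaction quotient is Q = [Al³⁺]/[Cr³⁺] = 0.00208.
At 25 °C, E = E° − (0.0592/n) log Q = 0.92 − (0.0592/3)(-2.682) = 0.920 + 0.053 = 0.973 V.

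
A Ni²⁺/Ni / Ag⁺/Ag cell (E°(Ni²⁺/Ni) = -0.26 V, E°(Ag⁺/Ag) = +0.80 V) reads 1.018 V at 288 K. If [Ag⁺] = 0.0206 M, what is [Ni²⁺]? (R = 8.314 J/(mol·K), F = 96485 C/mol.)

From the Nernst equation, ln Q = nF(E° − E)/RT = 2×96485×(1.06 − 1.018)/(8.314×288) = 3.385, so Q = 29.5.
With Q = [Ni²⁺]/[Ag⁺]^2 and the known concentrations, [Ni²⁺] in the numerator gives [Ni²⁺] = 0.013 M.

0.013 M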